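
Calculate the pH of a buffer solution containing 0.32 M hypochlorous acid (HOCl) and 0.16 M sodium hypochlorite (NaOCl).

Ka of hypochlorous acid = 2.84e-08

pKa = -log(2.84e-08) = 7.55. pH = pKa + log([A⁻]/[HA]) = 7.55 + log(0.16/0.32)

pH = 7.25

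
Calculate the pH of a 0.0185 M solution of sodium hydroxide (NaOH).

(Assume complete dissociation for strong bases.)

[OH⁻] = 0.0185 M for strong base. pOH = -log[OH⁻] = 1.73, pH = 14 - pOH

pH = 12.27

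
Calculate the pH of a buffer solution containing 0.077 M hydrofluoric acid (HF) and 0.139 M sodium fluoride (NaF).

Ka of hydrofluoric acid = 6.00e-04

pKa = -log(6.00e-04) = 3.22. pH = pKa + log([A⁻]/[HA]) = 3.22 + log(0.139/0.077)

pH = 3.48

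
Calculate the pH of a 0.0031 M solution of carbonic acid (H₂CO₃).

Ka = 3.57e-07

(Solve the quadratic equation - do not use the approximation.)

x² + Ka×x - Ka×C = 0. Using quadratic formula: [H⁺] = 3.3089e-05

pH = 4.48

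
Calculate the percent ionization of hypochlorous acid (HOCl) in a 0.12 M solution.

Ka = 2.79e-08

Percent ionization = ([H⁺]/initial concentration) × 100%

Using Ka equilibrium: x² + Ka×x - Ka×C = 0. Solving: [H⁺] = 5.7848e-05. Percent = (5.7848e-05/0.12) × 100

Percent ionization = 0.0482%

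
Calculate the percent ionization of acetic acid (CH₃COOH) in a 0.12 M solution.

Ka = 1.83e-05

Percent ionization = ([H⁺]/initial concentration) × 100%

Using Ka equilibrium: x² + Ka×x - Ka×C = 0. Solving: [H⁺] = 1.4728e-03. Percent = (1.4728e-03/0.12) × 100

Percent ionization = 1.23%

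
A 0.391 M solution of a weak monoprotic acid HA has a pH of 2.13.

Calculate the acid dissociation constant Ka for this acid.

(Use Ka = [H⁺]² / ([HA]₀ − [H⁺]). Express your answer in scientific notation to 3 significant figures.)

[H⁺] = 10^(−pH) = 10^(−2.13) = 7.413e-03 M. For HA ⇌ H⁺ + A⁻, Ka = [H⁺][A⁻]/[HA] = [H⁺]² / ([HA]₀ − [H⁺]) = (7.413e-03)² / (0.391 − 7.413e-03) = 1.43e-04.

K_a = 1.43e-04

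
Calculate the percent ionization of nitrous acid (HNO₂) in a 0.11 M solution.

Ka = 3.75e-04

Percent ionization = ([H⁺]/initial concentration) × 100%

Using Ka equilibrium: x² + Ka×x - Ka×C = 0. Solving: [H⁺] = 6.2379e-03. Percent = (6.2379e-03/0.11) × 100

Percent ionization = 5.67%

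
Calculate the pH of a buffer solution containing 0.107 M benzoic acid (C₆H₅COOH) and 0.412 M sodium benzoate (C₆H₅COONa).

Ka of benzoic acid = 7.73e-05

pKa = -log(7.73e-05) = 4.11. pH = pKa + log([A⁻]/[HA]) = 4.11 + log(0.412/0.107)

pH = 4.70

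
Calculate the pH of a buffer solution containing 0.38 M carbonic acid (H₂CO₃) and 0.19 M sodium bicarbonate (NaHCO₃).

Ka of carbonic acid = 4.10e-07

pKa = -log(4.10e-07) = 6.39. pH = pKa + log([A⁻]/[HA]) = 6.39 + log(0.19/0.38)

pH = 6.09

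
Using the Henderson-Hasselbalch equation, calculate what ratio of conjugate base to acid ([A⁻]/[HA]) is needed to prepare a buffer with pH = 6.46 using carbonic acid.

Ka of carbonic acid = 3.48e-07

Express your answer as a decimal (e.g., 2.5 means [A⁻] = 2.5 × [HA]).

pKa = -log(3.48e-07) = 6.4584. pH = pKa + log([A⁻]/[HA]), so log([A⁻]/[HA]) = pH − pKa = 6.46 − 6.4584 = 0.0016. [A⁻]/[HA] = 10^(0.0016) = 1.00

[A⁻]/[HA] = 1.00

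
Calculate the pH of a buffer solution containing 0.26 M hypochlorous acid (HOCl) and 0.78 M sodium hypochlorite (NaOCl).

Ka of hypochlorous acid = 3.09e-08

pKa = -log(3.09e-08) = 7.51. pH = pKa + log([A⁻]/[HA]) = 7.51 + log(0.78/0.26)

pH = 7.99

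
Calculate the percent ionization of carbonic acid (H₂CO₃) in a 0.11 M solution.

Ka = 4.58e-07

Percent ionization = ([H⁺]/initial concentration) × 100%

Using Ka equilibrium: x² + Ka×x - Ka×C = 0. Solving: [H⁺] = 2.2423e-04. Percent = (2.2423e-04/0.11) × 100

Percent ionization = 0.204%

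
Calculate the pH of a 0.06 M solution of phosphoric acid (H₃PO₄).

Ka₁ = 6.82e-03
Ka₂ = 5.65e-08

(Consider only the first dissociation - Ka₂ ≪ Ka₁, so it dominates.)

First dissociation dominates. From Ka₁ = [H⁺][HA⁻]/[H₂A], x² + Ka₁·x − Ka₁·C = 0 with C = 0.06 M and Ka₁ = 6.82e-03. Solving: [H⁺] = (−Ka₁ + √(Ka₁² + 4·Ka₁·C)) / 2 = 1.7104e-02 M. pH = -log(1.7104e-02) = 1.77.

pH = 1.77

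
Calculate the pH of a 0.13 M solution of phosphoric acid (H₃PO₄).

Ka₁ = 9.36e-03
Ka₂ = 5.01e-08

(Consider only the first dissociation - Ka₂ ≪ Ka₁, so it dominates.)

First dissociation dominates. From Ka₁ = [H⁺][HA⁻]/[H₂A], x² + Ka₁·x − Ka₁·C = 0 with C = 0.13 M and Ka₁ = 9.36e-03. Solving: [H⁺] = (−Ka₁ + √(Ka₁² + 4·Ka₁·C)) / 2 = 3.0515e-02 M. pH = -log(3.0515e-02) = 1.52.

pH = 1.52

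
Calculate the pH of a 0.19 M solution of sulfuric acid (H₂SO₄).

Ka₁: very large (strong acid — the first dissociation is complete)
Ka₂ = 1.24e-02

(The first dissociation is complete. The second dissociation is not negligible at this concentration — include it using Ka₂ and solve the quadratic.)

First dissociation is complete: [H⁺]₀ = [HSO₄⁻]₀ = C = 0.19 M. Second dissociation HSO₄⁻ ⇌ H⁺ + SO₄²⁻: let x = [SO₄²⁻]. Ka₂ = (C + x)·x / (C − x) = 1.24e-02 → x² + (C + Ka₂)·x − Ka₂·C = 0 → x² + 0.20240·x − 2.356e-03 = 0. x = (−0.20240 + √(0.20240² + 4 × 2.356e-03)) / 2 = 1.1038e-02 M. [H⁺] = C + x = 0.19 + 1.1038e-02 = 2.0104e-01 M. pH = -log(2.0104e-01) = 0.70.

pH = 0.70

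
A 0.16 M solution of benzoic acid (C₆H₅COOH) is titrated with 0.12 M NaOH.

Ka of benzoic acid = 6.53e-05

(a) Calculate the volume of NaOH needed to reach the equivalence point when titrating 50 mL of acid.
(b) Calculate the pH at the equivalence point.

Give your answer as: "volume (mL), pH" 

moles acid = 0.16 × 50/1000 = 0.008 mol; V_base = moles/0.12 × 1000 = 66.7 mL. At equivalence only the conjugate base is present: [A⁻] = 0.008/0.117 = 6.8571e-02 M. Kb = Kw/Ka = 1.53e-10; [OH⁻] = √(Kb × [A⁻]) = 3.2405e-06; pOH = 5.49; pH = 14 - pOH = 8.51.

V = 66.7 mL, pH = 8.51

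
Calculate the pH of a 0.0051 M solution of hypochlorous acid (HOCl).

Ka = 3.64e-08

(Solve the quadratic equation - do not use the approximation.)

x² + Ka×x - Ka×C = 0. Using quadratic formula: [H⁺] = 1.3607e-05

pH = 4.87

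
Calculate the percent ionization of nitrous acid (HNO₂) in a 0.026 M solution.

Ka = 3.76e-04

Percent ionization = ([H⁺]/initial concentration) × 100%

Using Ka equilibrium: x² + Ka×x - Ka×C = 0. Solving: [H⁺] = 2.9443e-03. Percent = (2.9443e-03/0.026) × 100

Percent ionization = 11.3%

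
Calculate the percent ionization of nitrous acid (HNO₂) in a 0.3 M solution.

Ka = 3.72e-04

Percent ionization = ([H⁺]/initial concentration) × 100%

Using Ka equilibrium: x² + Ka×x - Ka×C = 0. Solving: [H⁺] = 1.0380e-02. Percent = (1.0380e-02/0.3) × 100

Percent ionization = 3.46%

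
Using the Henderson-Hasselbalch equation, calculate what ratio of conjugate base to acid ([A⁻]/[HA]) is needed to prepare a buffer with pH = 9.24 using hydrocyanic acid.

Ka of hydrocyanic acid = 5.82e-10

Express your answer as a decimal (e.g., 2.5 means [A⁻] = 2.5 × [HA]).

pKa = -log(5.82e-10) = 9.2351. pH = pKa + log([A⁻]/[HA]), so log([A⁻]/[HA]) = pH − pKa = 9.24 − 9.2351 = 0.0049. [A⁻]/[HA] = 10^(0.0049) = 1.01

[A⁻]/[HA] = 1.01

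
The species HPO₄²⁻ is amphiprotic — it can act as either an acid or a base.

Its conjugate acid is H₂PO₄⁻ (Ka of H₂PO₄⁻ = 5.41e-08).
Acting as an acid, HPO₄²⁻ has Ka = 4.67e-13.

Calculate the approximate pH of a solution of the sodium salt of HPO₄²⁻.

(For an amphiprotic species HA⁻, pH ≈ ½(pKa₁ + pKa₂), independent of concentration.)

pKa₁ = -log(5.41e-08) = 7.27; pKa₂ = -log(4.67e-13) = 12.33. For an amphiprotic species, pH ≈ ½(pKa₁ + pKa₂) = ½(7.27 + 12.33) = 9.80.

pH = 9.80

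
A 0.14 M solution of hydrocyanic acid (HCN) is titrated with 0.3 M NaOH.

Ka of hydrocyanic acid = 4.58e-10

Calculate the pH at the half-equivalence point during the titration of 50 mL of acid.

At half-equivalence [HA] = [A⁻], so Henderson-Hasselbalch gives pH = pKa = -log(4.58e-10) = 9.34.

pH = pKa = 9.34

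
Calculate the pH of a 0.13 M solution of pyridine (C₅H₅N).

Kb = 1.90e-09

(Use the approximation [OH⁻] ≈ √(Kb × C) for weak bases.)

[OH⁻] = √(Kb × C) = √(1.90e-09 × 0.13) = 1.5716e-05. pOH = 4.80, pH = 14 - pOH

pH = 9.20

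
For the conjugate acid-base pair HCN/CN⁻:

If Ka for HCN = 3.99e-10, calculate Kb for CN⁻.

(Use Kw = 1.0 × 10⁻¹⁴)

For a conjugate pair Ka × Kb = Kw, so Kb = Kw/Ka = 1.0 × 10⁻¹⁴ / 3.99e-10 = 2.51e-05.

K_b = 2.51e-05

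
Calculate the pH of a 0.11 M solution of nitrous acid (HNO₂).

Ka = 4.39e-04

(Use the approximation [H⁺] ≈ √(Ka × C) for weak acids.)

[H⁺] = √(Ka × C) = √(4.39e-04 × 0.11) = 6.9491e-03. pH = -log(6.9491e-03)

pH = 2.16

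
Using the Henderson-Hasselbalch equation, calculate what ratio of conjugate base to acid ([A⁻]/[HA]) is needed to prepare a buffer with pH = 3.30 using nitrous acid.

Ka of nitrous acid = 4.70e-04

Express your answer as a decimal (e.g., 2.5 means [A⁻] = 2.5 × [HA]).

pKa = -log(4.70e-04) = 3.3279. pH = pKa + log([A⁻]/[HA]), so log([A⁻]/[HA]) = pH − pKa = 3.30 − 3.3279 = -0.0279. [A⁻]/[HA] = 10^(-0.0279) = 0.938

[A⁻]/[HA] = 0.938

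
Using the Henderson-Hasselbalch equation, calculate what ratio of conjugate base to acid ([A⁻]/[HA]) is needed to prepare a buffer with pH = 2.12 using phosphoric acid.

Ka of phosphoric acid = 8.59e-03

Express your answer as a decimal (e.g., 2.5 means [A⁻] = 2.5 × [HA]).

pKa = -log(8.59e-03) = 2.0660. pH = pKa + log([A⁻]/[HA]), so log([A⁻]/[HA]) = pH − pKa = 2.12 − 2.0660 = 0.0540. [A⁻]/[HA] = 10^(0.0540) = 1.13

[A⁻]/[HA] = 1.13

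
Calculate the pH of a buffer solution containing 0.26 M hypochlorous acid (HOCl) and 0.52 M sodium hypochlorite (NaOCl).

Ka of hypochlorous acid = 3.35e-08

pKa = -log(3.35e-08) = 7.47. pH = pKa + log([A⁻]/[HA]) = 7.47 + log(0.52/0.26)

pH = 7.78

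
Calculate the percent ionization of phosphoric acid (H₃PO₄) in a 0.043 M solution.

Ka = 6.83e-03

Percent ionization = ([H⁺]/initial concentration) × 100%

Using Ka equilibrium: x² + Ka×x - Ka×C = 0. Solving: [H⁺] = 1.4059e-02. Percent = (1.4059e-02/0.043) × 100

Percent ionization = 32.7%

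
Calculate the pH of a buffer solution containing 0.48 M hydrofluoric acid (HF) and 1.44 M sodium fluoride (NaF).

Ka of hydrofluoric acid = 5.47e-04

pKa = -log(5.47e-04) = 3.26. pH = pKa + log([A⁻]/[HA]) = 3.26 + log(1.44/0.48)

pH = 3.74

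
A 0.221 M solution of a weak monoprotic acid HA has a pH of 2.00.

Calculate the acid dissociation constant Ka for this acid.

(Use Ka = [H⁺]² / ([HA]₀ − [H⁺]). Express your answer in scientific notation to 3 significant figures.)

[H⁺] = 10^(−pH) = 10^(−2.00) = 1.000e-02 M. For HA ⇌ H⁺ + A⁻, Ka = [H⁺][A⁻]/[HA] = [H⁺]² / ([HA]₀ − [H⁺]) = (1.000e-02)² / (0.221 − 1.000e-02) = 4.74e-04.

K_a = 4.74e-04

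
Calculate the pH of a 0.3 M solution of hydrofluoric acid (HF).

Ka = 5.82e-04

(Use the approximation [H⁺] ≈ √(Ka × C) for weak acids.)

[H⁺] = √(Ka × C) = √(5.82e-04 × 0.3) = 1.3214e-02. pH = -log(1.3214e-02)

pH = 1.88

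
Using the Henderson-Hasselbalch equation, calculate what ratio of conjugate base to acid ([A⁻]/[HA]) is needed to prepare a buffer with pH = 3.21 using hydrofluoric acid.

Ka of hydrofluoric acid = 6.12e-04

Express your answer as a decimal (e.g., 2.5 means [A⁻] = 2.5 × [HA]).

pKa = -log(6.12e-04) = 3.2132. pH = pKa + log([A⁻]/[HA]), so log([A⁻]/[HA]) = pH − pKa = 3.21 − 3.2132 = -0.0032. [A⁻]/[HA] = 10^(-0.0032) = 0.993

[A⁻]/[HA] = 0.993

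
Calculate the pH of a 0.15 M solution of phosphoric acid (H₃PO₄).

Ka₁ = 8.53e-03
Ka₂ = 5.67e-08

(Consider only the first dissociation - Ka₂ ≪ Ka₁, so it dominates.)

First dissociation dominates. From Ka₁ = [H⁺][HA⁻]/[H₂A], x² + Ka₁·x − Ka₁·C = 0 with C = 0.15 M and Ka₁ = 8.53e-03. Solving: [H⁺] = (−Ka₁ + √(Ka₁² + 4·Ka₁·C)) / 2 = 3.1758e-02 M. pH = -log(3.1758e-02) = 1.50.

pH = 1.50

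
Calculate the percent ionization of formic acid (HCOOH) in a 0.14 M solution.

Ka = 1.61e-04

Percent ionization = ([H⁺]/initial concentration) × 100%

Using Ka equilibrium: x² + Ka×x - Ka×C = 0. Solving: [H⁺] = 4.6678e-03. Percent = (4.6678e-03/0.14) × 100

Percent ionization = 3.33%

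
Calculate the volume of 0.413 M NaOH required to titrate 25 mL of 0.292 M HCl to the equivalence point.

At equivalence: moles acid = moles base. moles HCl = 0.292 × 25/1000 = 0.0073 mol. V_base = moles / 0.413 × 1000 = 17.7 mL.

V_{base} = 17.7 mL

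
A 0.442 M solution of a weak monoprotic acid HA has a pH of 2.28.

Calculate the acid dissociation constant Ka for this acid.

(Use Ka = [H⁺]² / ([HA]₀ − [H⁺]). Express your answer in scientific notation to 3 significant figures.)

[H⁺] = 10^(−pH) = 10^(−2.28) = 5.248e-03 M. For HA ⇌ H⁺ + A⁻, Ka = [H⁺][A⁻]/[HA] = [H⁺]² / ([HA]₀ − [H⁺]) = (5.248e-03)² / (0.442 − 5.248e-03) = 6.31e-05.

K_a = 6.31e-05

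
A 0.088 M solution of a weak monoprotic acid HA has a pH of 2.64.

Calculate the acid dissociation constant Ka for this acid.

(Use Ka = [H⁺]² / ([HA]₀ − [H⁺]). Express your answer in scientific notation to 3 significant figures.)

[H⁺] = 10^(−pH) = 10^(−2.64) = 2.291e-03 M. For HA ⇌ H⁺ + A⁻, Ka = [H⁺][A⁻]/[HA] = [H⁺]² / ([HA]₀ − [H⁺]) = (2.291e-03)² / (0.088 − 2.291e-03) = 6.12e-05.

K_a = 6.12e-05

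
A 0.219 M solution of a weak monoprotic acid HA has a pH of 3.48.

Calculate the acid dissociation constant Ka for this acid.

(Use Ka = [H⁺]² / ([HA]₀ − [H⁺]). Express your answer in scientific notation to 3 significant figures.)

[H⁺] = 10^(−pH) = 10^(−3.48) = 3.311e-04 M. For HA ⇌ H⁺ + A⁻, Ka = [H⁺][A⁻]/[HA] = [H⁺]² / ([HA]₀ − [H⁺]) = (3.311e-04)² / (0.219 − 3.311e-04) = 5.01e-07.

K_a = 5.01e-07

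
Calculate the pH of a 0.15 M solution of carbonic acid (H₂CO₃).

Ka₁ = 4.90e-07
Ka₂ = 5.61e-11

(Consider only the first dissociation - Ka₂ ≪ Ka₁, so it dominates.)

First dissociation dominates. From Ka₁ = [H⁺][HA⁻]/[H₂A], x² + Ka₁·x − Ka₁·C = 0 with C = 0.15 M and Ka₁ = 4.90e-07. Solving: [H⁺] = (−Ka₁ + √(Ka₁² + 4·Ka₁·C)) / 2 = 2.7086e-04 M. pH = -log(2.7086e-04) = 3.57.

pH = 3.57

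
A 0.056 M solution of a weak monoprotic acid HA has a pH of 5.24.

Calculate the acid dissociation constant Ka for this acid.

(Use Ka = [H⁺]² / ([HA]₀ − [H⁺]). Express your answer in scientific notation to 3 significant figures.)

[H⁺] = 10^(−pH) = 10^(−5.24) = 5.754e-06 M. For HA ⇌ H⁺ + A⁻, Ka = [H⁺][A⁻]/[HA] = [H⁺]² / ([HA]₀ − [H⁺]) = (5.754e-06)² / (0.056 − 5.754e-06) = 5.91e-10.

K_a = 5.91e-10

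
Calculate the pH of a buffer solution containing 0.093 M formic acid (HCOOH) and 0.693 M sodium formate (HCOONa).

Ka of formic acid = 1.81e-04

pKa = -log(1.81e-04) = 3.74. pH = pKa + log([A⁻]/[HA]) = 3.74 + log(0.693/0.093)

pH = 4.61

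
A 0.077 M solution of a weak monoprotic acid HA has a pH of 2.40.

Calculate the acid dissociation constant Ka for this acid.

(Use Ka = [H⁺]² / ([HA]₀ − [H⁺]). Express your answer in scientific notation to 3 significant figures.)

[H⁺] = 10^(−pH) = 10^(−2.40) = 3.981e-03 M. For HA ⇌ H⁺ + A⁻, Ka = [H⁺][A⁻]/[HA] = [H⁺]² / ([HA]₀ − [H⁺]) = (3.981e-03)² / (0.077 − 3.981e-03) = 2.17e-04.

K_a = 2.17e-04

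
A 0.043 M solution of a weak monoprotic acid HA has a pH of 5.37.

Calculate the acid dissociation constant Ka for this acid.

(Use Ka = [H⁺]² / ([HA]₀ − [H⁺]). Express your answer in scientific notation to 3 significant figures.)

[H⁺] = 10^(−pH) = 10^(−5.37) = 4.266e-06 M. For HA ⇌ H⁺ + A⁻, Ka = [H⁺][A⁻]/[HA] = [H⁺]² / ([HA]₀ − [H⁺]) = (4.266e-06)² / (0.043 − 4.266e-06) = 4.23e-10.

K_a = 4.23e-10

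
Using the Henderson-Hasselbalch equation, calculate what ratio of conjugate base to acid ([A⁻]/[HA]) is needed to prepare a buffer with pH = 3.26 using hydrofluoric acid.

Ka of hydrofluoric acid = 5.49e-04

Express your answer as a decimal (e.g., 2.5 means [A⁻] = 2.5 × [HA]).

pKa = -log(5.49e-04) = 3.2604. pH = pKa + log([A⁻]/[HA]), so log([A⁻]/[HA]) = pH − pKa = 3.26 − 3.2604 = -0.0004. [A⁻]/[HA] = 10^(-0.0004) = 0.999

[A⁻]/[HA] = 0.999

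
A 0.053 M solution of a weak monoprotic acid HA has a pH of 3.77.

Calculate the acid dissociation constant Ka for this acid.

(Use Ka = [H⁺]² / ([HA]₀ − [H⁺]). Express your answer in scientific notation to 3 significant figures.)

[H⁺] = 10^(−pH) = 10^(−3.77) = 1.698e-04 M. For HA ⇌ H⁺ + A⁻, Ka = [H⁺][A⁻]/[HA] = [H⁺]² / ([HA]₀ − [H⁺]) = (1.698e-04)² / (0.053 − 1.698e-04) = 5.46e-07.

K_a = 5.46e-07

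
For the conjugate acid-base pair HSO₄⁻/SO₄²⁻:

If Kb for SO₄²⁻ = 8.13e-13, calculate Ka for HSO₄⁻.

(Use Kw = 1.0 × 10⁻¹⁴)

For a conjugate pair Ka × Kb = Kw, so Ka = Kw/Kb = 1.0 × 10⁻¹⁴ / 8.13e-13 = 1.23e-02.

K_a = 1.23e-02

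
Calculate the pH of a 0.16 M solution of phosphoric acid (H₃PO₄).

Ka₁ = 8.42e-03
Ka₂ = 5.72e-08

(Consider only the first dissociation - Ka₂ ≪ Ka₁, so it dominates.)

First dissociation dominates. From Ka₁ = [H⁺][HA⁻]/[H₂A], x² + Ka₁·x − Ka₁·C = 0 with C = 0.16 M and Ka₁ = 8.42e-03. Solving: [H⁺] = (−Ka₁ + √(Ka₁² + 4·Ka₁·C)) / 2 = 3.2735e-02 M. pH = -log(3.2735e-02) = 1.48.

pH = 1.48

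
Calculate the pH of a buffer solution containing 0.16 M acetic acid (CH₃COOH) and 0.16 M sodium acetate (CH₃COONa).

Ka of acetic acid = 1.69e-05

pKa = -log(1.69e-05) = 4.77. pH = pKa + log([A⁻]/[HA]) = 4.77 + log(0.16/0.16)

pH = 4.77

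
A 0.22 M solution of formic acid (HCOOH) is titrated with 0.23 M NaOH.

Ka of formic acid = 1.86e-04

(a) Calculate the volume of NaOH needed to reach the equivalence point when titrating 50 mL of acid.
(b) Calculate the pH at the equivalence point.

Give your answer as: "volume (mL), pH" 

moles acid = 0.22 × 50/1000 = 0.011 mol; V_base = moles/0.23 × 1000 = 47.8 mL. At equivalence only the conjugate base is present: [A⁻] = 0.011/0.098 = 1.1244e-01 M. Kb = Kw/Ka = 5.38e-11; [OH⁻] = √(Kb × [A⁻]) = 2.4587e-06; pOH = 5.61; pH = 14 - pOH = 8.39.

V = 47.8 mL, pH = 8.39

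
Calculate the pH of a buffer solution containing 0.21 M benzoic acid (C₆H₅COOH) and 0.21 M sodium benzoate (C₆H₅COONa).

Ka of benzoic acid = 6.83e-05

pKa = -log(6.83e-05) = 4.17. pH = pKa + log([A⁻]/[HA]) = 4.17 + log(0.21/0.21)

pH = 4.17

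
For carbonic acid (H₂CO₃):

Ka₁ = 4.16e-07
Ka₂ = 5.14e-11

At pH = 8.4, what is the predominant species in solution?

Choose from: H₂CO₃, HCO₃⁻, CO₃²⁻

pKa₁ = 6.38, pKa₂ = 10.29. For a polyprotic acid the predominant species crosses at each pKa: below pKa_n the protonated form dominates, above it the deprotonated form does. At pH = 8.4, the predominant species is HCO₃⁻.

HCO₃⁻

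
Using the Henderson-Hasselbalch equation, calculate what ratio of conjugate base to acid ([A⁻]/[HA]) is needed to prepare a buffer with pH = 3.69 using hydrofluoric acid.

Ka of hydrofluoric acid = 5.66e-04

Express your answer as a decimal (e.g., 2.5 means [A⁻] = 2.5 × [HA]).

pKa = -log(5.66e-04) = 3.2472. pH = pKa + log([A⁻]/[HA]), so log([A⁻]/[HA]) = pH − pKa = 3.69 − 3.2472 = 0.4428. [A⁻]/[HA] = 10^(0.4428) = 2.77

[A⁻]/[HA] = 2.77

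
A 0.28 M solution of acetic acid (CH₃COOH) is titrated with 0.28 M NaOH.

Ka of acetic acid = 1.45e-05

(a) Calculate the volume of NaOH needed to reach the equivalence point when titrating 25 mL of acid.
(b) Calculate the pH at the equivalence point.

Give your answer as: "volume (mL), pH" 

moles acid = 0.28 × 25/1000 = 0.007 mol; V_base = moles/0.28 × 1000 = 25.0 mL. At equivalence only the conjugate base is present: [A⁻] = 0.007/0.050 = 1.4000e-01 M. Kb = Kw/Ka = 6.90e-10; [OH⁻] = √(Kb × [A⁻]) = 9.8261e-06; pOH = 5.01; pH = 14 - pOH = 8.99.

V = 25.0 mL, pH = 8.99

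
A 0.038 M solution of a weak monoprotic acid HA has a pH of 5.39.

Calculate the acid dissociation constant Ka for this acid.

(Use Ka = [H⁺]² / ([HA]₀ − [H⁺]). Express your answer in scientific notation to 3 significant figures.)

[H⁺] = 10^(−pH) = 10^(−5.39) = 4.074e-06 M. For HA ⇌ H⁺ + A⁻, Ka = [H⁺][A⁻]/[HA] = [H⁺]² / ([HA]₀ − [H⁺]) = (4.074e-06)² / (0.038 − 4.074e-06) = 4.37e-10.

K_a = 4.37e-10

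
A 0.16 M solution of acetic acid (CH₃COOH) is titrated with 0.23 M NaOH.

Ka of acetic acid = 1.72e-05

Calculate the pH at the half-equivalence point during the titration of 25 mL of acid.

At half-equivalence [HA] = [A⁻], so Henderson-Hasselbalch gives pH = pKa = -log(1.72e-05) = 4.76.

pH = pKa = 4.76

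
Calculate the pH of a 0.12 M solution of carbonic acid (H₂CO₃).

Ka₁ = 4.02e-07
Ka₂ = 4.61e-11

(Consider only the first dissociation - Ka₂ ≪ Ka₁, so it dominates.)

First dissociation dominates. From Ka₁ = [H⁺][HA⁻]/[H₂A], x² + Ka₁·x − Ka₁·C = 0 with C = 0.12 M and Ka₁ = 4.02e-07. Solving: [H⁺] = (−Ka₁ + √(Ka₁² + 4·Ka₁·C)) / 2 = 2.1944e-04 M. pH = -log(2.1944e-04) = 3.66.

pH = 3.66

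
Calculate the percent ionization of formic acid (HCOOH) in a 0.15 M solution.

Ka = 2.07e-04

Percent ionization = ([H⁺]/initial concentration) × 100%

Using Ka equilibrium: x² + Ka×x - Ka×C = 0. Solving: [H⁺] = 5.4697e-03. Percent = (5.4697e-03/0.15) × 100

Percent ionization = 3.65%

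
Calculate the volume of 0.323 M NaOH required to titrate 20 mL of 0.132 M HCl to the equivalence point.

At equivalence: moles acid = moles base. moles HCl = 0.132 × 20/1000 = 0.00264 mol. V_base = moles / 0.323 × 1000 = 8.2 mL.

V_{base} = 8.2 mL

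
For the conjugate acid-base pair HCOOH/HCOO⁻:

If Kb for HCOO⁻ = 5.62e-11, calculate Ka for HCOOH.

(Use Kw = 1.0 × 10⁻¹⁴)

For a conjugate pair Ka × Kb = Kw, so Ka = Kw/Kb = 1.0 × 10⁻¹⁴ / 5.62e-11 = 1.78e-04.

K_a = 1.78e-04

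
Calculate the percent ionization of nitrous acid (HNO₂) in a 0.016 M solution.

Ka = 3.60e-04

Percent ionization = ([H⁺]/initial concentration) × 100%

Using Ka equilibrium: x² + Ka×x - Ka×C = 0. Solving: [H⁺] = 2.2267e-03. Percent = (2.2267e-03/0.016) × 100

Percent ionization = 13.9%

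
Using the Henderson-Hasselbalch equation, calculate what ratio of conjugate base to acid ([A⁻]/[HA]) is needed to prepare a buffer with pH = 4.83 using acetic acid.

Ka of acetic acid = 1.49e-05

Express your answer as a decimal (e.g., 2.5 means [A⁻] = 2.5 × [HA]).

pKa = -log(1.49e-05) = 4.8268. pH = pKa + log([A⁻]/[HA]), so log([A⁻]/[HA]) = pH − pKa = 4.83 − 4.8268 = 0.0032. [A⁻]/[HA] = 10^(0.0032) = 1.01

[A⁻]/[HA] = 1.01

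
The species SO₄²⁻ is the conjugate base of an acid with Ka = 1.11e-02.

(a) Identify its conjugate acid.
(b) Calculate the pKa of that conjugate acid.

(a) The conjugate acid is formed by adding one H⁺ to SO₄²⁻, giving HSO₄⁻. (b) pKa = -log(Ka) = -log(1.11e-02) = 1.95.

Conjugate acid: HSO₄⁻; pK_a = 1.95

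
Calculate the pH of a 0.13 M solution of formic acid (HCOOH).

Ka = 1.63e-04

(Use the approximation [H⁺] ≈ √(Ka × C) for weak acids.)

[H⁺] = √(Ka × C) = √(1.63e-04 × 0.13) = 4.6033e-03. pH = -log(4.6033e-03)

pH = 2.34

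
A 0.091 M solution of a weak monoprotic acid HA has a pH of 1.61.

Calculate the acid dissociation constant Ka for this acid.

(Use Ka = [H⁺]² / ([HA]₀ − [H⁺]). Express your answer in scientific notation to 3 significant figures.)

[H⁺] = 10^(−pH) = 10^(−1.61) = 2.455e-02 M. For HA ⇌ H⁺ + A⁻, Ka = [H⁺][A⁻]/[HA] = [H⁺]² / ([HA]₀ − [H⁺]) = (2.455e-02)² / (0.091 − 2.455e-02) = 9.07e-03.

K_a = 9.07e-03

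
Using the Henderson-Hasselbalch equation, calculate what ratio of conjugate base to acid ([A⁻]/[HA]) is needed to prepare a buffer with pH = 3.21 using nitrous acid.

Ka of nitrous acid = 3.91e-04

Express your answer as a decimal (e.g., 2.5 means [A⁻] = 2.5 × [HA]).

pKa = -log(3.91e-04) = 3.4078. pH = pKa + log([A⁻]/[HA]), so log([A⁻]/[HA]) = pH − pKa = 3.21 − 3.4078 = -0.1978. [A⁻]/[HA] = 10^(-0.1978) = 0.634

[A⁻]/[HA] = 0.634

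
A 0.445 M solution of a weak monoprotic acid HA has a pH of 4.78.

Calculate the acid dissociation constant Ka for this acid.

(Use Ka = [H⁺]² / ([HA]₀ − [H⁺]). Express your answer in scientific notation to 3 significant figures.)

[H⁺] = 10^(−pH) = 10^(−4.78) = 1.660e-05 M. For HA ⇌ H⁺ + A⁻, Ka = [H⁺][A⁻]/[HA] = [H⁺]² / ([HA]₀ − [H⁺]) = (1.660e-05)² / (0.445 − 1.660e-05) = 6.19e-10.

K_a = 6.19e-10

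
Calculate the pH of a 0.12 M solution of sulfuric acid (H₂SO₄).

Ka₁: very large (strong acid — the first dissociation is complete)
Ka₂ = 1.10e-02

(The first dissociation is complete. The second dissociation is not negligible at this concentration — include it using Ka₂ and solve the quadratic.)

First dissociation is complete: [H⁺]₀ = [HSO₄⁻]₀ = C = 0.12 M. Second dissociation HSO₄⁻ ⇌ H⁺ + SO₄²⁻: let x = [SO₄²⁻]. Ka₂ = (C + x)·x / (C − x) = 1.10e-02 → x² + (C + Ka₂)·x − Ka₂·C = 0 → x² + 0.13100·x − 1.320e-03 = 0. x = (−0.13100 + √(0.13100² + 4 × 1.320e-03)) / 2 = 9.4016e-03 M. [H⁺] = C + x = 0.12 + 9.4016e-03 = 1.2940e-01 M. pH = -log(1.2940e-01) = 0.89.

pH = 0.89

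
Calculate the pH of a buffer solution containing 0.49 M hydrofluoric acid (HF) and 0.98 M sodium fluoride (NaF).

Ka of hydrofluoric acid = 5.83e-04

pKa = -log(5.83e-04) = 3.23. pH = pKa + log([A⁻]/[HA]) = 3.23 + log(0.98/0.49)

pH = 3.54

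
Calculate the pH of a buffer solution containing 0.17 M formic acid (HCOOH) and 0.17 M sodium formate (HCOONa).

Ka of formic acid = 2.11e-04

pKa = -log(2.11e-04) = 3.68. pH = pKa + log([A⁻]/[HA]) = 3.68 + log(0.17/0.17)

pH = 3.68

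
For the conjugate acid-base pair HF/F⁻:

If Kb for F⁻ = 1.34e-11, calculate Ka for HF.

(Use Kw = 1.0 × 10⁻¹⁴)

For a conjugate pair Ka × Kb = Kw, so Ka = Kw/Kb = 1.0 × 10⁻¹⁴ / 1.34e-11 = 7.46e-04.

K_a = 7.46e-04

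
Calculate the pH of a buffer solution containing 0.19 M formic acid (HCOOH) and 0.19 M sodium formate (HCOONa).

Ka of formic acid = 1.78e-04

pKa = -log(1.78e-04) = 3.75. pH = pKa + log([A⁻]/[HA]) = 3.75 + log(0.19/0.19)

pH = 3.75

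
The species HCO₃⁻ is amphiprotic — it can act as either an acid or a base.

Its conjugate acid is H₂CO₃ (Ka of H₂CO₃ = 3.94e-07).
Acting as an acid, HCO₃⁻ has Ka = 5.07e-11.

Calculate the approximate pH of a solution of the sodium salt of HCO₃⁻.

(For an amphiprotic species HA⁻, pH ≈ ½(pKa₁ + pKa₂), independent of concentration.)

pKa₁ = -log(3.94e-07) = 6.40; pKa₂ = -log(5.07e-11) = 10.29. For an amphiprotic species, pH ≈ ½(pKa₁ + pKa₂) = ½(6.40 + 10.29) = 8.35.

pH = 8.35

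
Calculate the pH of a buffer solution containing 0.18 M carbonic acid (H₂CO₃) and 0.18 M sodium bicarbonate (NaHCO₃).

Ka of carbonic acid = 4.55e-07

pKa = -log(4.55e-07) = 6.34. pH = pKa + log([A⁻]/[HA]) = 6.34 + log(0.18/0.18)

pH = 6.34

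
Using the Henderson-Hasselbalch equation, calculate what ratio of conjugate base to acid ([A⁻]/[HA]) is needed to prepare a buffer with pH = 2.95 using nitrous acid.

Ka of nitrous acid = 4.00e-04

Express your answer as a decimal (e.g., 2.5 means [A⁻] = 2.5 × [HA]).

pKa = -log(4.00e-04) = 3.3979. pH = pKa + log([A⁻]/[HA]), so log([A⁻]/[HA]) = pH − pKa = 2.95 − 3.3979 = -0.4479. [A⁻]/[HA] = 10^(-0.4479) = 0.357

[A⁻]/[HA] = 0.357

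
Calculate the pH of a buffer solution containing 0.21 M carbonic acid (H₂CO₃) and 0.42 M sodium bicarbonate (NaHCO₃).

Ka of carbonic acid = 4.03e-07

pKa = -log(4.03e-07) = 6.39. pH = pKa + log([A⁻]/[HA]) = 6.39 + log(0.42/0.21)

pH = 6.70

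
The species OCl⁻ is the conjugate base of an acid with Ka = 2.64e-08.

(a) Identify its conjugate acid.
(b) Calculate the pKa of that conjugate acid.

(a) The conjugate acid is formed by adding one H⁺ to OCl⁻, giving HOCl. (b) pKa = -log(Ka) = -log(2.64e-08) = 7.58.

Conjugate acid: HOCl; pK_a = 7.58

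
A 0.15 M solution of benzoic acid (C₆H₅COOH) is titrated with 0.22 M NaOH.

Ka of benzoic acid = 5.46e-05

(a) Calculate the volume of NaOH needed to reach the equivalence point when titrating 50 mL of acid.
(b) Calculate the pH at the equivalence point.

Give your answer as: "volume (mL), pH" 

moles acid = 0.15 × 50/1000 = 0.0075 mol; V_base = moles/0.22 × 1000 = 34.1 mL. At equivalence only the conjugate base is present: [A⁻] = 0.0075/0.084 = 8.9189e-02 M. Kb = Kw/Ka = 1.83e-10; [OH⁻] = √(Kb × [A⁻]) = 4.0417e-06; pOH = 5.39; pH = 14 - pOH = 8.61.

V = 34.1 mL, pH = 8.61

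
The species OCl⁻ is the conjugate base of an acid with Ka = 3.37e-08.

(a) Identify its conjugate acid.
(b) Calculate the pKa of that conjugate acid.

(a) The conjugate acid is formed by adding one H⁺ to OCl⁻, giving HOCl. (b) pKa = -log(Ka) = -log(3.37e-08) = 7.47.

Conjugate acid: HOCl; pK_a = 7.47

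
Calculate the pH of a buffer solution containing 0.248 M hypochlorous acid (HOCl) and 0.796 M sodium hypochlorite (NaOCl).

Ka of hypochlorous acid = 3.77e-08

pKa = -log(3.77e-08) = 7.42. pH = pKa + log([A⁻]/[HA]) = 7.42 + log(0.796/0.248)

pH = 7.93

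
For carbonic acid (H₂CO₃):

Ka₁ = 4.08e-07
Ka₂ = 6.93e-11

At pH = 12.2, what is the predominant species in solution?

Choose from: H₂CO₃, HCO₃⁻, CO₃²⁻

pKa₁ = 6.39, pKa₂ = 10.16. For a polyprotic acid the predominant species crosses at each pKa: below pKa_n the protonated form dominates, above it the deprotonated form does. At pH = 12.2, the predominant species is CO₃²⁻.

CO₃²⁻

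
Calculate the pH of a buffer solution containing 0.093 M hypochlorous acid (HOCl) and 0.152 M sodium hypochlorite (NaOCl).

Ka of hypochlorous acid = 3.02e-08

pKa = -log(3.02e-08) = 7.52. pH = pKa + log([A⁻]/[HA]) = 7.52 + log(0.152/0.093)

pH = 7.73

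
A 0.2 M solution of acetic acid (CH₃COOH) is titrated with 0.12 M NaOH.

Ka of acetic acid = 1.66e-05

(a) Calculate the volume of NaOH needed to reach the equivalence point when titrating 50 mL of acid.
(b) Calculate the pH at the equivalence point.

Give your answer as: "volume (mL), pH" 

moles acid = 0.2 × 50/1000 = 0.01 mol; V_base = moles/0.12 × 1000 = 83.3 mL. At equivalence only the conjugate base is present: [A⁻] = 0.01/0.133 = 7.5000e-02 M. Kb = Kw/Ka = 6.02e-10; [OH⁻] = √(Kb × [A⁻]) = 6.7217e-06; pOH = 5.17; pH = 14 - pOH = 8.83.

V = 83.3 mL, pH = 8.83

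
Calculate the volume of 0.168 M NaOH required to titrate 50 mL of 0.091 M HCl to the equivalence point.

At equivalence: moles acid = moles base. moles HCl = 0.091 × 50/1000 = 0.00455 mol. V_base = moles / 0.168 × 1000 = 27.1 mL.

V_{base} = 27.1 mL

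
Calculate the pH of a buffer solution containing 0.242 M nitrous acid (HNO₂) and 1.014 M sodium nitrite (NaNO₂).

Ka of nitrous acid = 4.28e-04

pKa = -log(4.28e-04) = 3.37. pH = pKa + log([A⁻]/[HA]) = 3.37 + log(1.014/0.242)

pH = 3.99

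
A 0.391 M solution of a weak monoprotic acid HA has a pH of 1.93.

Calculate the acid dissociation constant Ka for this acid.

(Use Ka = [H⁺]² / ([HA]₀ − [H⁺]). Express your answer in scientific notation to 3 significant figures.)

[H⁺] = 10^(−pH) = 10^(−1.93) = 1.175e-02 M. For HA ⇌ H⁺ + A⁻, Ka = [H⁺][A⁻]/[HA] = [H⁺]² / ([HA]₀ − [H⁺]) = (1.175e-02)² / (0.391 − 1.175e-02) = 3.64e-04.

K_a = 3.64e-04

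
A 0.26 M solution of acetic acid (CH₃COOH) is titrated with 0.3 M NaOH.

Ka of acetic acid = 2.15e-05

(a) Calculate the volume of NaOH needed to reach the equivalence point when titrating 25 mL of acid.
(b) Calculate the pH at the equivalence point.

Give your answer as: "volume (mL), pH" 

moles acid = 0.26 × 25/1000 = 0.0065 mol; V_base = moles/0.3 × 1000 = 21.7 mL. At equivalence only the conjugate base is present: [A⁻] = 0.0065/0.047 = 1.3929e-01 M. Kb = Kw/Ka = 4.65e-10; [OH⁻] = √(Kb × [A⁻]) = 8.0489e-06; pOH = 5.09; pH = 14 - pOH = 8.91.

V = 21.7 mL, pH = 8.91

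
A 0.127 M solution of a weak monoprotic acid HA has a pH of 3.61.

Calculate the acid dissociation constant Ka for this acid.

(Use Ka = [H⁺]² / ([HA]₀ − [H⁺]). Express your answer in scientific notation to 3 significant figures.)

[H⁺] = 10^(−pH) = 10^(−3.61) = 2.455e-04 M. For HA ⇌ H⁺ + A⁻, Ka = [H⁺][A⁻]/[HA] = [H⁺]² / ([HA]₀ − [H⁺]) = (2.455e-04)² / (0.127 − 2.455e-04) = 4.75e-07.

K_a = 4.75e-07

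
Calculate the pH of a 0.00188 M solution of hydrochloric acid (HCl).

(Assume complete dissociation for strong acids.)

[H⁺] = 0.00188 M for strong acid. pH = -log[H⁺] = -log(0.00188)

pH = 2.73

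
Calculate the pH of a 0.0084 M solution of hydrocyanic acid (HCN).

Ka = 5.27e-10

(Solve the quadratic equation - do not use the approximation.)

x² + Ka×x - Ka×C = 0. Using quadratic formula: [H⁺] = 2.1037e-06

pH = 5.68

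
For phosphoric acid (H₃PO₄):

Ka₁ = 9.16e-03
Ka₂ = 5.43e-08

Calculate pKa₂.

pKa₂ = -log(Ka₂) = -log(5.43e-08) = 7.27.

pK_{a2} = 7.27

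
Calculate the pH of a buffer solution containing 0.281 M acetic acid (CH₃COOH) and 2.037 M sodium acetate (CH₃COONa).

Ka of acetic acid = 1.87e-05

pKa = -log(1.87e-05) = 4.73. pH = pKa + log([A⁻]/[HA]) = 4.73 + log(2.037/0.281)

pH = 5.59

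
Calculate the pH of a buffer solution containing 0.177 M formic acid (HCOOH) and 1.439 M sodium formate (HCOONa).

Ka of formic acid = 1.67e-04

pKa = -log(1.67e-04) = 3.78. pH = pKa + log([A⁻]/[HA]) = 3.78 + log(1.439/0.177)

pH = 4.69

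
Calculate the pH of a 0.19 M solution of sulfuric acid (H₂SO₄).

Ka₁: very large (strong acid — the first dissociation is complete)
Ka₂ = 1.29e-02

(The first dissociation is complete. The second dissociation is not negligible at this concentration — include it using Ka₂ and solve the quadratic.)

First dissociation is complete: [H⁺]₀ = [HSO₄⁻]₀ = C = 0.19 M. Second dissociation HSO₄⁻ ⇌ H⁺ + SO₄²⁻: let x = [SO₄²⁻]. Ka₂ = (C + x)·x / (C − x) = 1.29e-02 → x² + (C + Ka₂)·x − Ka₂·C = 0 → x² + 0.20290·x − 2.451e-03 = 0. x = (−0.20290 + √(0.20290² + 4 × 2.451e-03)) / 2 = 1.1435e-02 M. [H⁺] = C + x = 0.19 + 1.1435e-02 = 2.0144e-01 M. pH = -log(2.0144e-01) = 0.70.

pH = 0.70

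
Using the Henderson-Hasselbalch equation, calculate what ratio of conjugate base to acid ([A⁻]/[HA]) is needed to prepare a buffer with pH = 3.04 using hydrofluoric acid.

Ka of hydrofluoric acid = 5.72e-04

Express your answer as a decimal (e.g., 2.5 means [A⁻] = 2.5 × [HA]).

pKa = -log(5.72e-04) = 3.2426. pH = pKa + log([A⁻]/[HA]), so log([A⁻]/[HA]) = pH − pKa = 3.04 − 3.2426 = -0.2026. [A⁻]/[HA] = 10^(-0.2026) = 0.627

[A⁻]/[HA] = 0.627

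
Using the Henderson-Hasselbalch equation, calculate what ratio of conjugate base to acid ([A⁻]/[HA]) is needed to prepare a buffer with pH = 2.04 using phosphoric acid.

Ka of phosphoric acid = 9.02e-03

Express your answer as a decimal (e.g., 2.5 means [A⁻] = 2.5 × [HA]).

pKa = -log(9.02e-03) = 2.0448. pH = pKa + log([A⁻]/[HA]), so log([A⁻]/[HA]) = pH − pKa = 2.04 − 2.0448 = -0.0048. [A⁻]/[HA] = 10^(-0.0048) = 0.989

[A⁻]/[HA] = 0.989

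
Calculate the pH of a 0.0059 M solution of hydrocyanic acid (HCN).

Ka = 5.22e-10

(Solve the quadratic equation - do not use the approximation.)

x² + Ka×x - Ka×C = 0. Using quadratic formula: [H⁺] = 1.7547e-06

pH = 5.76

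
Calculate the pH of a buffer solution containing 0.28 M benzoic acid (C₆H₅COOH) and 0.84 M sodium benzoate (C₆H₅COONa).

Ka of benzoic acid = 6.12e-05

pKa = -log(6.12e-05) = 4.21. pH = pKa + log([A⁻]/[HA]) = 4.21 + log(0.84/0.28)

pH = 4.69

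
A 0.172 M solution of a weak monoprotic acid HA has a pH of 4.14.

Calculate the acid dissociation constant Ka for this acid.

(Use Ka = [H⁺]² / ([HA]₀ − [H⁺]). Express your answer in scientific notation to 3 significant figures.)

[H⁺] = 10^(−pH) = 10^(−4.14) = 7.244e-05 M. For HA ⇌ H⁺ + A⁻, Ka = [H⁺][A⁻]/[HA] = [H⁺]² / ([HA]₀ − [H⁺]) = (7.244e-05)² / (0.172 − 7.244e-05) = 3.05e-08.

K_a = 3.05e-08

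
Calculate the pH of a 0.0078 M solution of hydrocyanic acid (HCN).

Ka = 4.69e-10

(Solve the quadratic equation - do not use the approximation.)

x² + Ka×x - Ka×C = 0. Using quadratic formula: [H⁺] = 1.9124e-06

pH = 5.72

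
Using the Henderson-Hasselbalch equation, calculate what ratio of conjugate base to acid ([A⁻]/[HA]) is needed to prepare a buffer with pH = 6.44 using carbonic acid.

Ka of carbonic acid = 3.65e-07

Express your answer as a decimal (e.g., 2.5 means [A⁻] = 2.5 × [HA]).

pKa = -log(3.65e-07) = 6.4377. pH = pKa + log([A⁻]/[HA]), so log([A⁻]/[HA]) = pH − pKa = 6.44 − 6.4377 = 0.0023. [A⁻]/[HA] = 10^(0.0023) = 1.01

[A⁻]/[HA] = 1.01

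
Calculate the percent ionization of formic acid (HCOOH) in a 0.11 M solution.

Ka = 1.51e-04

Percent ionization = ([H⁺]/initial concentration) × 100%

Using Ka equilibrium: x² + Ka×x - Ka×C = 0. Solving: [H⁺] = 4.0007e-03. Percent = (4.0007e-03/0.11) × 100

Percent ionization = 3.64%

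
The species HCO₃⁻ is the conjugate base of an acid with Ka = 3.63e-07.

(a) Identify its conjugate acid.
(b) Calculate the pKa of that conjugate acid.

(a) The conjugate acid is formed by adding one H⁺ to HCO₃⁻, giving H₂CO₃. (b) pKa = -log(Ka) = -log(3.63e-07) = 6.44.

Conjugate acid: H₂CO₃; pK_a = 6.44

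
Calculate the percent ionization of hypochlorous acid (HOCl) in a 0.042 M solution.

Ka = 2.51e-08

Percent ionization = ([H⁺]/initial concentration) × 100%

Using Ka equilibrium: x² + Ka×x - Ka×C = 0. Solving: [H⁺] = 3.2456e-05. Percent = (3.2456e-05/0.042) × 100

Percent ionization = 0.0773%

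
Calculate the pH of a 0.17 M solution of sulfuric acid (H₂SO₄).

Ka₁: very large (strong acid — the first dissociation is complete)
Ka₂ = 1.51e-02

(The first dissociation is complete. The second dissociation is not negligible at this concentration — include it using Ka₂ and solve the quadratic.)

First dissociation is complete: [H⁺]₀ = [HSO₄⁻]₀ = C = 0.17 M. Second dissociation HSO₄⁻ ⇌ H⁺ + SO₄²⁻: let x = [SO₄²⁻]. Ka₂ = (C + x)·x / (C − x) = 1.51e-02 → x² + (C + Ka₂)·x − Ka₂·C = 0 → x² + 0.18510·x − 2.567e-03 = 0. x = (−0.18510 + √(0.18510² + 4 × 2.567e-03)) / 2 = 1.2961e-02 M. [H⁺] = C + x = 0.17 + 1.2961e-02 = 1.8296e-01 M. pH = -log(1.8296e-01) = 0.74.

pH = 0.74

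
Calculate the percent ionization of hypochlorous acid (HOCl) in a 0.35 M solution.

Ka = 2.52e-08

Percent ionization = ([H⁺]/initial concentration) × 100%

Using Ka equilibrium: x² + Ka×x - Ka×C = 0. Solving: [H⁺] = 9.3902e-05. Percent = (9.3902e-05/0.35) × 100

Percent ionization = 0.0268%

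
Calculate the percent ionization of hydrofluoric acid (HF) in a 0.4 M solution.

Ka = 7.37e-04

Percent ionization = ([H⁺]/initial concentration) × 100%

Using Ka equilibrium: x² + Ka×x - Ka×C = 0. Solving: [H⁺] = 1.6805e-02. Percent = (1.6805e-02/0.4) × 100

Percent ionization = 4.2%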